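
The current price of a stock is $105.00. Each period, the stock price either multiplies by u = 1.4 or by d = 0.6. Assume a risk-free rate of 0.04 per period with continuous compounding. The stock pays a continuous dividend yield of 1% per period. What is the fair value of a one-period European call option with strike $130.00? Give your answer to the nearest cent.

Per-period risk-free factor R = e^0.04 = 1.0408; dividend-adjusted growth = e^(0.04−0.01) = 1.0305.
Risk-neutral probability p = (1.0305 − 0.6)/(1.4 − 0.6) = 0.4305/0.8000 = 0.5381
Terminal stock prices: S_u = 147, S_d = 63
Terminal payoffs (S − K): max(17, 0) = 17, max(-67, 0) = 0
Node 0 (S = 105): V_0 = e^(−0.04)·[0.5381·17.0000 + 0.4619·0.0000] = 8.7885

$8.79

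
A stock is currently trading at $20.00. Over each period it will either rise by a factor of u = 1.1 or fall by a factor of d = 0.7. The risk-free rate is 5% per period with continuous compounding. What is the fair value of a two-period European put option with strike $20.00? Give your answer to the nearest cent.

Risk-neutral probability p = (e^0.05 − 0.7)/(1.1 − 0.7) = 0.3513/0.4000 = 0.8782
Terminal stock prices: S_uu = 24.2, S_ud = 15.4, S_dd = 9.8
Terminal payoffs (K − S): max(-4.2, 0) = 0, max(4.6, 0) = 4.6, max(10.2, 0) = 10.2
Node u (S = 22): V_u = e^(−0.05)·[0.8782·0.0000 + 0.1218·4.6000] = 0.5331
Node d (S = 14): V_d = e^(−0.05)·[0.8782·4.6000 + 0.1218·10.2000] = 5.0246
Node 0 (S = 20): V_0 = e^(−0.05)·[0.8782·0.5331 + 0.1218·5.0246] = 1.0275

$1.03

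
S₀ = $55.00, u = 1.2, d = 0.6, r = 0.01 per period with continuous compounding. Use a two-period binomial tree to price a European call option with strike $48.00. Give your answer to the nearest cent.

$14.28

Risk-neutral probability p = (e^0.01 − 0.6)/(1.2 − 0.6) = 0.4101/0.6000 = 0.6834
Terminal stock prices: S_uu = 79.2, S_ud = 39.6, S_dd = 19.8
Terminal payoffs (S − K): max(31.2, 0) = 31.2, max(-8.4, 0) = 0, max(-28.2, 0) = 0
Node u (S = 66): V_u = e^(−0.01)·[0.6834·31.2000 + 0.3166·0.0000] = 21.1104
Node d (S = 33): V_d = e^(−0.01)·[0.6834·0.0000 + 0.3166·0.0000] = 0.0000
Node 0 (S = 55): V_0 = e^(−0.01)·[0.6834·21.1104 + 0.3166·0.0000] = 14.2837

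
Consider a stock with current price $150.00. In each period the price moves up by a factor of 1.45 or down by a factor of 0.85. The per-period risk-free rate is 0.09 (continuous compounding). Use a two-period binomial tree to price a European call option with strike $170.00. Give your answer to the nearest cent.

$26.11

Risk-neutral probability p = (e^0.09 − 0.85)/(1.45 − 0.85) = 0.2442/0.6000 = 0.4070
Terminal stock prices: S_uu = 315.4, S_ud = 184.9, S_dd = 108.4
Terminal payoffs (S − K): max(145.4, 0) = 145.4, max(14.88, 0) = 14.88, max(-61.63, 0) = 0
Node u (S = 217.5): V_u = e^(−0.09)·[0.4070·145.3750 + 0.5930·14.8750] = 62.1317
Node d (S = 127.5): V_d = e^(−0.09)·[0.4070·14.8750 + 0.5930·0.0000] = 5.5325
Node 0 (S = 150): V_0 = e^(−0.09)·[0.4070·62.1317 + 0.5930·5.5325] = 26.1073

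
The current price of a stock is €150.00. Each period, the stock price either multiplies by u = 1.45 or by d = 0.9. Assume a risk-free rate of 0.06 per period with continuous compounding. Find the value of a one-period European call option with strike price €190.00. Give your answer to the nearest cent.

€7.62

Risk-neutral probability p = (e^0.06 − 0.9)/(1.45 − 0.9) = 0.1618/0.5500 = 0.2942
Terminal stock prices: S_u = 217.5, S_d = 135
Terminal payoffs (S − K): max(27.5, 0) = 27.5, max(-55, 0) = 0
Node 0 (S = 150): V_0 = e^(−0.06)·[0.2942·27.5000 + 0.7058·0.0000] = 7.6206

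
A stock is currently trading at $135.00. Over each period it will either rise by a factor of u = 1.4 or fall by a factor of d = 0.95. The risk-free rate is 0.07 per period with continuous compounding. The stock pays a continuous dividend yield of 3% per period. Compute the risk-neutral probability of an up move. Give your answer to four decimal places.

p = 0.2018

Per-period risk-free factor R = e^0.07 = 1.0725; dividend-adjusted growth = e^(0.07−0.03) = 1.0408.
Risk-neutral probability p = (1.0408 − 0.95)/(1.4 − 0.95) = 0.0908/0.4500 = 0.2018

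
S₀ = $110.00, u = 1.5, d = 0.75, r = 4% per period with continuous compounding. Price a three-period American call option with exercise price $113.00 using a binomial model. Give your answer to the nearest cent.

Risk-neutral probability p = (e^0.04 − 0.75)/(1.5 − 0.75) = 0.2908/0.7500 = 0.3877
Terminal stock prices: S_uuu = 371.2, S_uud = 185.6, S_udd = 92.81, S_ddd = 46.41
Terminal payoffs (S − K): max(258.2, 0) = 258.2, max(72.62, 0) = 72.62, max(-20.19, 0) = 0, max(-66.59, 0) = 0
Node uu (S = 247.5): continuation = e^(−0.04)·[0.3877·258.2500 + 0.6123·72.6250] = 138.9308; exercise value = 134.5000 ≤ continuation, so V_uu = 138.9308
Node ud (S = 123.8): continuation = e^(−0.04)·[0.3877·72.6250 + 0.6123·0.0000] = 27.0560; exercise value = 10.7500 ≤ continuation, so V_ud = 27.0560
Node dd (S = 61.88): continuation = e^(−0.04)·[0.3877·0.0000 + 0.6123·0.0000] = 0.0000; exercise value = 0.0000 ≤ continuation, so V_dd = 0.0000
Node u (S = 165): continuation = e^(−0.04)·[0.3877·138.9308 + 0.6123·27.0560] = 67.6734; exercise value = 52.0000 ≤ continuation, so V_u = 67.6734
Node d (S = 82.5): continuation = e^(−0.04)·[0.3877·27.0560 + 0.6123·0.0000] = 10.0795; exercise value = 0.0000 ≤ continuation, so V_d = 10.0795
Node 0 (S = 110): continuation = e^(−0.04)·[0.3877·67.6734 + 0.6123·10.0795] = 31.1406; exercise value = 0.0000 ≤ continuation, so V_0 = 31.1406

$31.14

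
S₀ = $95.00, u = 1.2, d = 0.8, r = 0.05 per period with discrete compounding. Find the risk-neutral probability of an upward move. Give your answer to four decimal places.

p = 0.6250

Risk-neutral probability p = (1 + 0.05 − 0.8)/(1.2 − 0.8) = 0.2500/0.4000 = 0.6250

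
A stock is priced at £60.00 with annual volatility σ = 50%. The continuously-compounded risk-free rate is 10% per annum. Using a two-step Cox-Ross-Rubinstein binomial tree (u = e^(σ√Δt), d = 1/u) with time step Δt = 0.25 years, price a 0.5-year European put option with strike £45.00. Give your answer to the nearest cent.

CRR parameters: u = e^(σ√Δt) = e^(0.5·√0.25) = 1.2840, d = 1/u = 0.7788
Per-period rate: rΔt = 0.1·0.25 = 0.025, so R = e^0.025 = 1.0253
Risk-neutral probability p = (e^0.025 − 0.7788)/(1.2840 − 0.7788) = 0.2465/0.5052 = 0.4879
Terminal stock prices: S_uu = 98.92, S_ud = 60, S_dd = 36.39
Terminal payoffs (K − S): max(-53.92, 0) = 0, max(-15, 0) = 0, max(8.608, 0) = 8.608
Node u (S = 77.04): V_u = e^(−0.025)·[0.4879·0.0000 + 0.5121·0.0000] = 0.0000
Node d (S = 46.73): V_d = e^(−0.025)·[0.4879·0.0000 + 0.5121·8.6082] = 4.2991
Node 0 (S = 60): V_0 = e^(−0.025)·[0.4879·0.0000 + 0.5121·4.2991] = 2.1471

£2.15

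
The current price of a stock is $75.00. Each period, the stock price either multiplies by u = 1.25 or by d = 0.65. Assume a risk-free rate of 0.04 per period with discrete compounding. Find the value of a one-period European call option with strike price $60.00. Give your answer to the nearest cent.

$21.09

Risk-neutral probability p = (1 + 0.04 − 0.65)/(1.25 − 0.65) = 0.3900/0.6000 = 0.6500
Terminal stock prices: S_u = 93.75, S_d = 48.75
Terminal payoffs (S − K): max(33.75, 0) = 33.75, max(-11.25, 0) = 0
Node 0 (S = 75): V_0 = 1/1.04·[0.6500·33.7500 + 0.3500·0.0000] = 21.0938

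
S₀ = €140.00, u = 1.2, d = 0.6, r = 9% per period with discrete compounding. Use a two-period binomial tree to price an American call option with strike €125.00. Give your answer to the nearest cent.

Risk-neutral probability p = (1 + 0.09 − 0.6)/(1.2 − 0.6) = 0.4900/0.6000 = 0.8167
Terminal stock prices: S_uu = 201.6, S_ud = 100.8, S_dd = 50.4
Terminal payoffs (S − K): max(76.6, 0) = 76.6, max(-24.2, 0) = 0, max(-74.6, 0) = 0
Node u (S = 168): continuation = 1/1.09·[0.8167·76.6000 + 0.1833·0.0000] = 57.3914; exercise value = 43.0000 ≤ continuation, so V_u = 57.3914
Node d (S = 84): continuation = 1/1.09·[0.8167·0.0000 + 0.1833·0.0000] = 0.0000; exercise value = 0.0000 ≤ continuation, so V_d = 0.0000
Node 0 (S = 140): continuation = 1/1.09·[0.8167·57.3914 + 0.1833·0.0000] = 42.9997; exercise value = 15.0000 ≤ continuation, so V_0 = 42.9997

€43.00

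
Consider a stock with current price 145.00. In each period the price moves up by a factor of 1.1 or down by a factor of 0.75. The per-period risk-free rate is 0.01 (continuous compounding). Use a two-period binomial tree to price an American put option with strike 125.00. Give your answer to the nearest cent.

5.14

Risk-neutral probability p = (e^0.01 − 0.75)/(1.1 − 0.75) = 0.2601/0.3500 = 0.7430
Terminal stock prices: S_uu = 175.5, S_ud = 119.6, S_dd = 81.56
Terminal payoffs (K − S): max(-50.45, 0) = 0, max(5.375, 0) = 5.375, max(43.44, 0) = 43.44
Node u (S = 159.5): continuation = e^(−0.01)·[0.7430·0.0000 + 0.2570·5.3750] = 1.3676; exercise value = 0.0000 ≤ continuation, so V_u = 1.3676
Node d (S = 108.8): continuation = e^(−0.01)·[0.7430·5.3750 + 0.2570·43.4375] = 15.0062; exercise value = 16.2500 > continuation, so V_d = 16.2500 (exercise)
Node 0 (S = 145): continuation = e^(−0.01)·[0.7430·1.3676 + 0.2570·16.2500] = 5.1407; exercise value = 0.0000 ≤ continuation, so V_0 = 5.1407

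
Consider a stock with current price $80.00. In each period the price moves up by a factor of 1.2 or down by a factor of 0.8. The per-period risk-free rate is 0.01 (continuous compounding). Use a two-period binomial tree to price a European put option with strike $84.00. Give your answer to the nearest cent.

Risk-neutral probability p = (e^0.01 − 0.8)/(1.2 − 0.8) = 0.2101/0.4000 = 0.5251
Terminal stock prices: S_uu = 115.2, S_ud = 76.8, S_dd = 51.2
Terminal payoffs (K − S): max(-31.2, 0) = 0, max(7.2, 0) = 7.2, max(32.8, 0) = 32.8
Node u (S = 96): V_u = e^(−0.01)·[0.5251·0.0000 + 0.4749·7.2000] = 3.3851
Node d (S = 64): V_d = e^(−0.01)·[0.5251·7.2000 + 0.4749·32.8000] = 19.1642
Node 0 (S = 80): V_0 = e^(−0.01)·[0.5251·3.3851 + 0.4749·19.1642] = 10.7699

$10.77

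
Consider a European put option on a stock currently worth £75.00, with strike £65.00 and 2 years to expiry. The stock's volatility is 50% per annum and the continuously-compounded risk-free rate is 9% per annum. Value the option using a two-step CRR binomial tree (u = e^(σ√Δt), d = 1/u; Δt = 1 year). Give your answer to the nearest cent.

£8.85

CRR parameters: u = e^(σ√Δt) = e^(0.5·√1) = 1.6487, d = 1/u = 0.6065
Per-period rate: rΔt = 0.09·1 = 0.09, so R = e^0.09 = 1.0942
Risk-neutral probability p = (e^0.09 − 0.6065)/(1.6487 − 0.6065) = 0.4876/1.0422 = 0.4679
Terminal stock prices: S_uu = 203.9, S_ud = 75, S_dd = 27.59
Terminal payoffs (K − S): max(-138.9, 0) = 0, max(-10, 0) = 0, max(37.41, 0) = 37.41
Node u (S = 123.7): V_u = e^(−0.09)·[0.4679·0.0000 + 0.5321·0.0000] = 0.0000
Node d (S = 45.49): V_d = e^(−0.09)·[0.4679·0.0000 + 0.5321·37.4090] = 18.1920
Node 0 (S = 75): V_0 = e^(−0.09)·[0.4679·0.0000 + 0.5321·18.1920] = 8.8468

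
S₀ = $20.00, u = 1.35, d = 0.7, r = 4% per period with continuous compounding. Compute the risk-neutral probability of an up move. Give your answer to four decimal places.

Risk-neutral probability p = (e^0.04 − 0.7)/(1.35 − 0.7) = 0.3408/0.6500 = 0.5243

p = 0.5243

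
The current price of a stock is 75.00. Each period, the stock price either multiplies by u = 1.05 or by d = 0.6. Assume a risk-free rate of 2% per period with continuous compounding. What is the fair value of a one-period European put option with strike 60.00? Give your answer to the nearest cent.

0.97

Risk-neutral probability p = (e^0.02 − 0.6)/(1.05 − 0.6) = 0.4202/0.4500 = 0.9338
Terminal stock prices: S_u = 78.75, S_d = 45
Terminal payoffs (K − S): max(-18.75, 0) = 0, max(15, 0) = 15
Node 0 (S = 75): V_0 = e^(−0.02)·[0.9338·0.0000 + 0.0662·15.0000] = 0.9736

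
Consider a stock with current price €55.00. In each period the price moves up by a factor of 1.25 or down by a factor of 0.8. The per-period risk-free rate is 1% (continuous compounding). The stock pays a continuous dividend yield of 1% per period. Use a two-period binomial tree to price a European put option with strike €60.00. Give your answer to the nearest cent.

€9.92

Per-period risk-free factor R = e^0.01 = 1.0101; dividend-adjusted growth = e^(0.01−0.01) = 1.0000.
Risk-neutral probability p = (1.0000 − 0.8)/(1.25 − 0.8) = 0.2000/0.4500 = 0.4444
Terminal stock prices: S_uu = 85.94, S_ud = 55, S_dd = 35.2
Terminal payoffs (K − S): max(-25.94, 0) = 0, max(5, 0) = 5, max(24.8, 0) = 24.8
Node u (S = 68.75): V_u = e^(−0.01)·[0.4444·0.0000 + 0.5556·5.0000] = 2.7501
Node d (S = 44): V_d = e^(−0.01)·[0.4444·5.0000 + 0.5556·24.8000] = 15.8408
Node 0 (S = 55): V_0 = e^(−0.01)·[0.4444·2.7501 + 0.5556·15.8408] = 9.9230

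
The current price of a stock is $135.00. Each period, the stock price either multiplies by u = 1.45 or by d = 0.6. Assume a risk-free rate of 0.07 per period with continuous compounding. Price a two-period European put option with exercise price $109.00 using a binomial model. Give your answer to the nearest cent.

Risk-neutral probability p = (e^0.07 − 0.6)/(1.45 − 0.6) = 0.4725/0.8500 = 0.5559
Terminal stock prices: S_uu = 283.8, S_ud = 117.4, S_dd = 48.6
Terminal payoffs (K − S): max(-174.8, 0) = 0, max(-8.45, 0) = 0, max(60.4, 0) = 60.4
Node u (S = 195.8): V_u = e^(−0.07)·[0.5559·0.0000 + 0.4441·0.0000] = 0.0000
Node d (S = 81): V_d = e^(−0.07)·[0.5559·0.0000 + 0.4441·60.4000] = 25.0106
Node 0 (S = 135): V_0 = e^(−0.07)·[0.5559·0.0000 + 0.4441·25.0106] = 10.3565

$10.36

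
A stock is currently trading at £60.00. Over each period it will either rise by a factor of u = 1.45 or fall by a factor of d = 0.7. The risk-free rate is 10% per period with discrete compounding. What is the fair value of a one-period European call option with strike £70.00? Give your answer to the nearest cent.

Risk-neutral probability p = (1 + 0.1 − 0.7)/(1.45 − 0.7) = 0.4000/0.7500 = 0.5333
Terminal stock prices: S_u = 87, S_d = 42
Terminal payoffs (S − K): max(17, 0) = 17, max(-28, 0) = 0
Node 0 (S = 60): V_0 = 1/1.1·[0.5333·17.0000 + 0.4667·0.0000] = 8.2424

£8.24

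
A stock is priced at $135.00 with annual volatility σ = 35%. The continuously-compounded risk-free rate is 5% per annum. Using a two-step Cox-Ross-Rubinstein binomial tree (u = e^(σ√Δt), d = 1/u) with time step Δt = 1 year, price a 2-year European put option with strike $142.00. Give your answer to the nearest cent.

CRR parameters: u = e^(σ√Δt) = e^(0.35·√1) = 1.4191, d = 1/u = 0.7047
Per-period rate: rΔt = 0.05·1 = 0.05, so R = e^0.05 = 1.0513
Risk-neutral probability p = (e^0.05 − 0.7047)/(1.4191 − 0.7047) = 0.3466/0.7144 = 0.4852
Terminal stock prices: S_uu = 271.9, S_ud = 135, S_dd = 67.04
Terminal payoffs (K − S): max(-129.9, 0) = 0, max(7, 0) = 7, max(74.96, 0) = 74.96
Node u (S = 191.6): V_u = e^(−0.05)·[0.4852·0.0000 + 0.5148·7.0000] = 3.4282
Node d (S = 95.13): V_d = e^(−0.05)·[0.4852·7.0000 + 0.5148·74.9610] = 39.9417
Node 0 (S = 135): V_0 = e^(−0.05)·[0.4852·3.4282 + 0.5148·39.9417] = 21.1430

$21.14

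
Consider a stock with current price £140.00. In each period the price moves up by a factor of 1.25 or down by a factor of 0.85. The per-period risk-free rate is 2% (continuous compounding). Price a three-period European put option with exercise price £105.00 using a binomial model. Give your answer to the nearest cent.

£3.40

Risk-neutral probability p = (e^0.02 − 0.85)/(1.25 − 0.85) = 0.1702/0.4000 = 0.4255
Terminal stock prices: S_uuu = 273.4, S_uud = 185.9, S_udd = 126.4, S_ddd = 85.98
Terminal payoffs (K − S): max(-168.4, 0) = 0, max(-80.94, 0) = 0, max(-21.44, 0) = 0, max(19.02, 0) = 19.02
Node uu (S = 218.8): V_uu = e^(−0.02)·[0.4255·0.0000 + 0.5745·0.0000] = 0.0000
Node ud (S = 148.8): V_ud = e^(−0.02)·[0.4255·0.0000 + 0.5745·0.0000] = 0.0000
Node dd (S = 101.1): V_dd = e^(−0.02)·[0.4255·0.0000 + 0.5745·19.0225] = 10.7120
Node u (S = 175): V_u = e^(−0.02)·[0.4255·0.0000 + 0.5745·0.0000] = 0.0000
Node d (S = 119): V_d = e^(−0.02)·[0.4255·0.0000 + 0.5745·10.7120] = 6.0321
Node 0 (S = 140): V_0 = e^(−0.02)·[0.4255·0.0000 + 0.5745·6.0321] = 3.3968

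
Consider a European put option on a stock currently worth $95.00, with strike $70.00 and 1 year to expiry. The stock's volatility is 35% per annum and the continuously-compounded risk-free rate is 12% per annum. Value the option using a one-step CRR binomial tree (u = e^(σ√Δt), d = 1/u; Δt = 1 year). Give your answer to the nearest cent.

$1.11

CRR parameters: u = e^(σ√Δt) = e^(0.35·√1) = 1.4191, d = 1/u = 0.7047
Per-period rate: rΔt = 0.12·1 = 0.12, so R = e^0.12 = 1.1275
Risk-neutral probability p = (e^0.12 − 0.7047)/(1.4191 − 0.7047) = 0.4228/0.7144 = 0.5919
Terminal stock prices: S_u = 134.8, S_d = 66.95
Terminal payoffs (K − S): max(-64.81, 0) = 0, max(3.055, 0) = 3.055
Node 0 (S = 95): V_0 = e^(−0.12)·[0.5919·0.0000 + 0.4081·3.0546] = 1.1058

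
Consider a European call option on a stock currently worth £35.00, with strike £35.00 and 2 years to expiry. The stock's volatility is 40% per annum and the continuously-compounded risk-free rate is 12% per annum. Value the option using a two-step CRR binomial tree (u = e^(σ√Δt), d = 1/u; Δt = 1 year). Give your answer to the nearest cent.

£10.45

CRR parameters: u = e^(σ√Δt) = e^(0.4·√1) = 1.4918, d = 1/u = 0.6703
Per-period rate: rΔt = 0.12·1 = 0.12, so R = e^0.12 = 1.1275
Risk-neutral probability p = (e^0.12 − 0.6703)/(1.4918 − 0.6703) = 0.4572/0.8215 = 0.5565
Terminal stock prices: S_uu = 77.89, S_ud = 35, S_dd = 15.73
Terminal payoffs (S − K): max(42.89, 0) = 42.89, max(0, 0) = 0, max(-19.27, 0) = 0
Node u (S = 52.21): V_u = e^(−0.12)·[0.5565·42.8939 + 0.4435·0.0000] = 21.1716
Node d (S = 23.46): V_d = e^(−0.12)·[0.5565·0.0000 + 0.4435·0.0000] = 0.0000
Node 0 (S = 35): V_0 = e^(−0.12)·[0.5565·21.1716 + 0.4435·0.0000] = 10.4499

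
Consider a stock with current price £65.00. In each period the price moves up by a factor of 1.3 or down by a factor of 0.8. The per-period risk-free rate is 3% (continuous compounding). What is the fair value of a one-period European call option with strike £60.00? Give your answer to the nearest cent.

£10.96

Risk-neutral probability p = (e^0.03 − 0.8)/(1.3 − 0.8) = 0.2305/0.5000 = 0.4609
Terminal stock prices: S_u = 84.5, S_d = 52
Terminal payoffs (S − K): max(24.5, 0) = 24.5, max(-8, 0) = 0
Node 0 (S = 65): V_0 = e^(−0.03)·[0.4609·24.5000 + 0.5391·0.0000] = 10.9585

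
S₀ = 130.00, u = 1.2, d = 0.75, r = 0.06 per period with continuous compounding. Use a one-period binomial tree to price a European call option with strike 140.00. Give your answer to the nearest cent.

Risk-neutral probability p = (e^0.06 − 0.75)/(1.2 − 0.75) = 0.3118/0.4500 = 0.6930
Terminal stock prices: S_u = 156, S_d = 97.5
Terminal payoffs (S − K): max(16, 0) = 16, max(-42.5, 0) = 0
Node 0 (S = 130): V_0 = e^(−0.06)·[0.6930·16.0000 + 0.3070·0.0000] = 10.4418

10.44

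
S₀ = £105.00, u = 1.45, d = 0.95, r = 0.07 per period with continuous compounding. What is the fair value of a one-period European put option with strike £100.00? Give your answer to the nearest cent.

£0.18

Risk-neutral probability p = (e^0.07 − 0.95)/(1.45 − 0.95) = 0.1225/0.5000 = 0.2450
Terminal stock prices: S_u = 152.2, S_d = 99.75
Terminal payoffs (K − S): max(-52.25, 0) = 0, max(0.25, 0) = 0.25
Node 0 (S = 105): V_0 = e^(−0.07)·[0.2450·0.0000 + 0.7550·0.2500] = 0.1760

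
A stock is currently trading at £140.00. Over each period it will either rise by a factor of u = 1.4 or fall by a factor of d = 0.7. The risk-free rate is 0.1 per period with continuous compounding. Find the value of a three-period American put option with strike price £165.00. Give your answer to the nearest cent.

£31.08

Risk-neutral probability p = (e^0.1 − 0.7)/(1.4 − 0.7) = 0.4052/0.7000 = 0.5788
Terminal stock prices: S_uuu = 384.2, S_uud = 192.1, S_udd = 96.04, S_ddd = 48.02
Terminal payoffs (K − S): max(-219.2, 0) = 0, max(-27.08, 0) = 0, max(68.96, 0) = 68.96, max(117, 0) = 117
Node uu (S = 274.4): continuation = e^(−0.1)·[0.5788·0.0000 + 0.4212·0.0000] = 0.0000; exercise value = 0.0000 ≤ continuation, so V_uu = 0.0000
Node ud (S = 137.2): continuation = e^(−0.1)·[0.5788·0.0000 + 0.4212·68.9600] = 26.2809; exercise value = 27.8000 > continuation, so V_ud = 27.8000 (exercise)
Node dd (S = 68.6): continuation = e^(−0.1)·[0.5788·68.9600 + 0.4212·116.9800] = 80.6982; exercise value = 96.4000 > continuation, so V_dd = 96.4000 (exercise)
Node u (S = 196): continuation = e^(−0.1)·[0.5788·0.0000 + 0.4212·27.8000] = 10.5947; exercise value = 0.0000 ≤ continuation, so V_u = 10.5947
Node d (S = 98): continuation = e^(−0.1)·[0.5788·27.8000 + 0.4212·96.4000] = 51.2982; exercise value = 67.0000 > continuation, so V_d = 67.0000 (exercise)
Node 0 (S = 140): continuation = e^(−0.1)·[0.5788·10.5947 + 0.4212·67.0000] = 31.0827; exercise value = 25.0000 ≤ continuation, so V_0 = 31.0827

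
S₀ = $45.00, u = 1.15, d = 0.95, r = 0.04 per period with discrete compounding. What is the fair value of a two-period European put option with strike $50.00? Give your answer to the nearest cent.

$3.01

Risk-neutral probability p = (1 + 0.04 − 0.95)/(1.15 − 0.95) = 0.0900/0.2000 = 0.4500
Terminal stock prices: S_uu = 59.51, S_ud = 49.16, S_dd = 40.61
Terminal payoffs (K − S): max(-9.512, 0) = 0, max(0.8375, 0) = 0.8375, max(9.388, 0) = 9.388
Node u (S = 51.75): V_u = 1/1.04·[0.4500·0.0000 + 0.5500·0.8375] = 0.4429
Node d (S = 42.75): V_d = 1/1.04·[0.4500·0.8375 + 0.5500·9.3875] = 5.3269
Node 0 (S = 45): V_0 = 1/1.04·[0.4500·0.4429 + 0.5500·5.3269] = 3.0088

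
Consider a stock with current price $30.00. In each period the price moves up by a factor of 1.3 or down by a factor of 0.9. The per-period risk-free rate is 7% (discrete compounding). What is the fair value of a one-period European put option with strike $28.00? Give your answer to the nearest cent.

$0.54

Risk-neutral probability p = (1 + 0.07 − 0.9)/(1.3 − 0.9) = 0.1700/0.4000 = 0.4250
Terminal stock prices: S_u = 39, S_d = 27
Terminal payoffs (K − S): max(-11, 0) = 0, max(1, 0) = 1
Node 0 (S = 30): V_0 = 1/1.07·[0.4250·0.0000 + 0.5750·1.0000] = 0.5374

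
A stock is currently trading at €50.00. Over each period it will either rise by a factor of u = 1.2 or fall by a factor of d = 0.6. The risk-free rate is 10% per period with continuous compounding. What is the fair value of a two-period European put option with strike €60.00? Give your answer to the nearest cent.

Risk-neutral probability p = (e^0.1 − 0.6)/(1.2 − 0.6) = 0.5052/0.6000 = 0.8420
Terminal stock prices: S_uu = 72, S_ud = 36, S_dd = 18
Terminal payoffs (K − S): max(-12, 0) = 0, max(24, 0) = 24, max(42, 0) = 42
Node u (S = 60): V_u = e^(−0.1)·[0.8420·0.0000 + 0.1580·24.0000] = 3.4322
Node d (S = 30): V_d = e^(−0.1)·[0.8420·24.0000 + 0.1580·42.0000] = 24.2902
Node 0 (S = 50): V_0 = e^(−0.1)·[0.8420·3.4322 + 0.1580·24.2902] = 6.0885

€6.09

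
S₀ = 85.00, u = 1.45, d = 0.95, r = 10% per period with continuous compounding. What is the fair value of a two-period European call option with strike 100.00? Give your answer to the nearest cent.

12.20

Risk-neutral probability p = (e^0.1 − 0.95)/(1.45 − 0.95) = 0.1552/0.5000 = 0.3103
Terminal stock prices: S_uu = 178.7, S_ud = 117.1, S_dd = 76.71
Terminal payoffs (S − K): max(78.71, 0) = 78.71, max(17.09, 0) = 17.09, max(-23.29, 0) = 0
Node u (S = 123.2): V_u = e^(−0.1)·[0.3103·78.7125 + 0.6897·17.0875] = 32.7663
Node d (S = 80.75): V_d = e^(−0.1)·[0.3103·17.0875 + 0.6897·0.0000] = 4.7983
Node 0 (S = 85): V_0 = e^(−0.1)·[0.3103·32.7663 + 0.6897·4.7983] = 12.1953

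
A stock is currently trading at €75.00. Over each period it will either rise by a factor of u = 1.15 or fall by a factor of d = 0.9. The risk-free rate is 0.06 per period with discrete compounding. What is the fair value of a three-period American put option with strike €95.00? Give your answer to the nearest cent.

Risk-neutral probability p = (1 + 0.06 − 0.9)/(1.15 − 0.9) = 0.1600/0.2500 = 0.6400
Terminal stock prices: S_uuu = 114.1, S_uud = 89.27, S_udd = 69.86, S_ddd = 54.68
Terminal payoffs (K − S): max(-19.07, 0) = 0, max(5.731, 0) = 5.731, max(25.14, 0) = 25.14, max(40.32, 0) = 40.32
Node uu (S = 99.19): continuation = 1/1.06·[0.6400·0.0000 + 0.3600·5.7313] = 1.9465; exercise value = 0.0000 ≤ continuation, so V_uu = 1.9465
Node ud (S = 77.62): continuation = 1/1.06·[0.6400·5.7313 + 0.3600·25.1375] = 11.9976; exercise value = 17.3750 > continuation, so V_ud = 17.3750 (exercise)
Node dd (S = 60.75): continuation = 1/1.06·[0.6400·25.1375 + 0.3600·40.3250] = 28.8726; exercise value = 34.2500 > continuation, so V_dd = 34.2500 (exercise)
Node u (S = 86.25): continuation = 1/1.06·[0.6400·1.9465 + 0.3600·17.3750] = 7.0762; exercise value = 8.7500 > continuation, so V_u = 8.7500 (exercise)
Node d (S = 67.5): continuation = 1/1.06·[0.6400·17.3750 + 0.3600·34.2500] = 22.1226; exercise value = 27.5000 > continuation, so V_d = 27.5000 (exercise)
Node 0 (S = 75): continuation = 1/1.06·[0.6400·8.7500 + 0.3600·27.5000] = 14.6226; exercise value = 20.0000 > continuation, so V_0 = 20.0000 (exercise)

€20.00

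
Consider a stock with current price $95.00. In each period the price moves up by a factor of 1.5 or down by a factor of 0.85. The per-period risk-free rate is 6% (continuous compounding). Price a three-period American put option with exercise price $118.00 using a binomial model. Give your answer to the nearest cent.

$25.51

Risk-neutral probability p = (e^0.06 − 0.85)/(1.5 − 0.85) = 0.2118/0.6500 = 0.3259
Terminal stock prices: S_uuu = 320.6, S_uud = 181.7, S_udd = 103, S_ddd = 58.34
Terminal payoffs (K − S): max(-202.6, 0) = 0, max(-63.69, 0) = 0, max(15.04, 0) = 15.04, max(59.66, 0) = 59.66
Node uu (S = 213.8): continuation = e^(−0.06)·[0.3259·0.0000 + 0.6741·0.0000] = 0.0000; exercise value = 0.0000 ≤ continuation, so V_uu = 0.0000
Node ud (S = 121.1): continuation = e^(−0.06)·[0.3259·0.0000 + 0.6741·15.0438] = 9.5504; exercise value = 0.0000 ≤ continuation, so V_ud = 9.5504
Node dd (S = 68.64): continuation = e^(−0.06)·[0.3259·15.0438 + 0.6741·59.6581] = 42.4907; exercise value = 49.3625 > continuation, so V_dd = 49.3625 (exercise)
Node u (S = 142.5): continuation = e^(−0.06)·[0.3259·0.0000 + 0.6741·9.5504] = 6.0630; exercise value = 0.0000 ≤ continuation, so V_u = 6.0630
Node d (S = 80.75): continuation = e^(−0.06)·[0.3259·9.5504 + 0.6741·49.3625] = 34.2686; exercise value = 37.2500 > continuation, so V_d = 37.2500 (exercise)
Node 0 (S = 95): continuation = e^(−0.06)·[0.3259·6.0630 + 0.6741·37.2500] = 25.5087; exercise value = 23.0000 ≤ continuation, so V_0 = 25.5087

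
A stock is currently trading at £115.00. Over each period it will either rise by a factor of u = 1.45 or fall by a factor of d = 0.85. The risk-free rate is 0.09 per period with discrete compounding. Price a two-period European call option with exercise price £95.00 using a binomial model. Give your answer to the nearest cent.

Risk-neutral probability p = (1 + 0.09 − 0.85)/(1.45 − 0.85) = 0.2400/0.6000 = 0.4000
Terminal stock prices: S_uu = 241.8, S_ud = 141.7, S_dd = 83.09
Terminal payoffs (S − K): max(146.8, 0) = 146.8, max(46.74, 0) = 46.74, max(-11.91, 0) = 0
Node u (S = 166.8): V_u = 1/1.09·[0.4000·146.7875 + 0.6000·46.7375] = 79.5940
Node d (S = 97.75): V_d = 1/1.09·[0.4000·46.7375 + 0.6000·0.0000] = 17.1514
Node 0 (S = 115): V_0 = 1/1.09·[0.4000·79.5940 + 0.6000·17.1514] = 38.6499

£38.65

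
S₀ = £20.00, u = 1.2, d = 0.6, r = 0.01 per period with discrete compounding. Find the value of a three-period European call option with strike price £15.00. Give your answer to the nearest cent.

£7.04

Risk-neutral probability p = (1 + 0.01 − 0.6)/(1.2 − 0.6) = 0.4100/0.6000 = 0.6833
Terminal stock prices: S_uuu = 34.56, S_uud = 17.28, S_udd = 8.64, S_ddd = 4.32
Terminal payoffs (S − K): max(19.56, 0) = 19.56, max(2.28, 0) = 2.28, max(-6.36, 0) = 0, max(-10.68, 0) = 0
Node uu (S = 28.8): V_uu = 1/1.01·[0.6833·19.5600 + 0.3167·2.2800] = 13.9485
Node ud (S = 14.4): V_ud = 1/1.01·[0.6833·2.2800 + 0.3167·0.0000] = 1.5426
Node dd (S = 7.2): V_dd = 1/1.01·[0.6833·0.0000 + 0.3167·0.0000] = 0.0000
Node u (S = 24): V_u = 1/1.01·[0.6833·13.9485 + 0.3167·1.5426] = 9.9208
Node d (S = 12): V_d = 1/1.01·[0.6833·1.5426 + 0.3167·0.0000] = 1.0437
Node 0 (S = 20): V_0 = 1/1.01·[0.6833·9.9208 + 0.3167·1.0437] = 7.0393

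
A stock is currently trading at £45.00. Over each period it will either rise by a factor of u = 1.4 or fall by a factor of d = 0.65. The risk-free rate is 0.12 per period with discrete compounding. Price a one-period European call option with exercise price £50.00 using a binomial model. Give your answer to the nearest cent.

£7.27

Risk-neutral probability p = (1 + 0.12 − 0.65)/(1.4 − 0.65) = 0.4700/0.7500 = 0.6267
Terminal stock prices: S_u = 63, S_d = 29.25
Terminal payoffs (S − K): max(13, 0) = 13, max(-20.75, 0) = 0
Node 0 (S = 45): V_0 = 1/1.12·[0.6267·13.0000 + 0.3733·0.0000] = 7.2738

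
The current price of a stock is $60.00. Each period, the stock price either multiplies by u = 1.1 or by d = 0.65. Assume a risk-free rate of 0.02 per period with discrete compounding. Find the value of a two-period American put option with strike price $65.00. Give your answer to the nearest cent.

$7.64

Risk-neutral probability p = (1 + 0.02 − 0.65)/(1.1 − 0.65) = 0.3700/0.4500 = 0.8222
Terminal stock prices: S_uu = 72.6, S_ud = 42.9, S_dd = 25.35
Terminal payoffs (K − S): max(-7.6, 0) = 0, max(22.1, 0) = 22.1, max(39.65, 0) = 39.65
Node u (S = 66): continuation = 1/1.02·[0.8222·0.0000 + 0.1778·22.1000] = 3.8519; exercise value = 0.0000 ≤ continuation, so V_u = 3.8519
Node d (S = 39): continuation = 1/1.02·[0.8222·22.1000 + 0.1778·39.6500] = 24.7255; exercise value = 26.0000 > continuation, so V_d = 26.0000 (exercise)
Node 0 (S = 60): continuation = 1/1.02·[0.8222·3.8519 + 0.1778·26.0000] = 7.6366; exercise value = 5.0000 ≤ continuation, so V_0 = 7.6366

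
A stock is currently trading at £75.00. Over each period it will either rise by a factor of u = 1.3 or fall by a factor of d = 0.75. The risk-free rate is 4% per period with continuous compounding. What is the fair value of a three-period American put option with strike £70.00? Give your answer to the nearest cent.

Risk-neutral probability p = (e^0.04 − 0.75)/(1.3 − 0.75) = 0.2908/0.5500 = 0.5287
Terminal stock prices: S_uuu = 164.8, S_uud = 95.06, S_udd = 54.84, S_ddd = 31.64
Terminal payoffs (K − S): max(-94.78, 0) = 0, max(-25.06, 0) = 0, max(15.16, 0) = 15.16, max(38.36, 0) = 38.36
Node uu (S = 126.8): continuation = e^(−0.04)·[0.5287·0.0000 + 0.4713·0.0000] = 0.0000; exercise value = 0.0000 ≤ continuation, so V_uu = 0.0000
Node ud (S = 73.12): continuation = e^(−0.04)·[0.5287·0.0000 + 0.4713·15.1562] = 6.8624; exercise value = 0.0000 ≤ continuation, so V_ud = 6.8624
Node dd (S = 42.19): continuation = e^(−0.04)·[0.5287·15.1562 + 0.4713·38.3594] = 25.0678; exercise value = 27.8125 > continuation, so V_dd = 27.8125 (exercise)
Node u (S = 97.5): continuation = e^(−0.04)·[0.5287·0.0000 + 0.4713·6.8624] = 3.1071; exercise value = 0.0000 ≤ continuation, so V_u = 3.1071
Node d (S = 56.25): continuation = e^(−0.04)·[0.5287·6.8624 + 0.4713·27.8125] = 16.0790; exercise value = 13.7500 ≤ continuation, so V_d = 16.0790
Node 0 (S = 75): continuation = e^(−0.04)·[0.5287·3.1071 + 0.4713·16.0790] = 8.8586; exercise value = 0.0000 ≤ continuation, so V_0 = 8.8586

£8.86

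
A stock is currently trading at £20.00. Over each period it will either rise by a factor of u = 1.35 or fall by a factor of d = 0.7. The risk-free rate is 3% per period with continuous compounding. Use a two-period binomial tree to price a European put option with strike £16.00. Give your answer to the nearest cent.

Risk-neutral probability p = (e^0.03 − 0.7)/(1.35 − 0.7) = 0.3305/0.6500 = 0.5084
Terminal stock prices: S_uu = 36.45, S_ud = 18.9, S_dd = 9.8
Terminal payoffs (K − S): max(-20.45, 0) = 0, max(-2.9, 0) = 0, max(6.2, 0) = 6.2
Node u (S = 27): V_u = e^(−0.03)·[0.5084·0.0000 + 0.4916·0.0000] = 0.0000
Node d (S = 14): V_d = e^(−0.03)·[0.5084·0.0000 + 0.4916·6.2000] = 2.9579
Node 0 (S = 20): V_0 = e^(−0.03)·[0.5084·0.0000 + 0.4916·2.9579] = 1.4111

£1.41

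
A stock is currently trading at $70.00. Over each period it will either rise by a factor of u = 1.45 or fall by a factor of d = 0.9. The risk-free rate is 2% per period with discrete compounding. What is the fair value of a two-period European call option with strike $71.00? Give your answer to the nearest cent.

$10.16

Risk-neutral probability p = (1 + 0.02 − 0.9)/(1.45 − 0.9) = 0.1200/0.5500 = 0.2182
Terminal stock prices: S_uu = 147.2, S_ud = 91.35, S_dd = 56.7
Terminal payoffs (S − K): max(76.18, 0) = 76.18, max(20.35, 0) = 20.35, max(-14.3, 0) = 0
Node u (S = 101.5): V_u = 1/1.02·[0.2182·76.1750 + 0.7818·20.3500] = 31.8922
Node d (S = 63): V_d = 1/1.02·[0.2182·20.3500 + 0.7818·0.0000] = 4.3529
Node 0 (S = 70): V_0 = 1/1.02·[0.2182·31.8922 + 0.7818·4.3529] = 10.1583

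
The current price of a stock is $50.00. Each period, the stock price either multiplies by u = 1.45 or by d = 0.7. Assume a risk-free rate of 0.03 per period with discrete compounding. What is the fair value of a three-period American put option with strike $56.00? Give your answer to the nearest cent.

Risk-neutral probability p = (1 + 0.03 − 0.7)/(1.45 − 0.7) = 0.3300/0.7500 = 0.4400
Terminal stock prices: S_uuu = 152.4, S_uud = 73.59, S_udd = 35.52, S_ddd = 17.15
Terminal payoffs (K − S): max(-96.43, 0) = 0, max(-17.59, 0) = 0, max(20.48, 0) = 20.48, max(38.85, 0) = 38.85
Node uu (S = 105.1): continuation = 1/1.03·[0.4400·0.0000 + 0.5600·0.0000] = 0.0000; exercise value = 0.0000 ≤ continuation, so V_uu = 0.0000
Node ud (S = 50.75): continuation = 1/1.03·[0.4400·0.0000 + 0.5600·20.4750] = 11.1320; exercise value = 5.2500 ≤ continuation, so V_ud = 11.1320
Node dd (S = 24.5): continuation = 1/1.03·[0.4400·20.4750 + 0.5600·38.8500] = 29.8689; exercise value = 31.5000 > continuation, so V_dd = 31.5000 (exercise)
Node u (S = 72.5): continuation = 1/1.03·[0.4400·0.0000 + 0.5600·11.1320] = 6.0524; exercise value = 0.0000 ≤ continuation, so V_u = 6.0524
Node d (S = 35): continuation = 1/1.03·[0.4400·11.1320 + 0.5600·31.5000] = 21.8816; exercise value = 21.0000 ≤ continuation, so V_d = 21.8816
Node 0 (S = 50): continuation = 1/1.03·[0.4400·6.0524 + 0.5600·21.8816] = 14.4823; exercise value = 6.0000 ≤ continuation, so V_0 = 14.4823

$14.48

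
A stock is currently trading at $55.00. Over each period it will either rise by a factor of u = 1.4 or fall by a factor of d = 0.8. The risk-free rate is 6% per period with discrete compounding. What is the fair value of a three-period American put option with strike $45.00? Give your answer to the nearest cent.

$2.80

Risk-neutral probability p = (1 + 0.06 − 0.8)/(1.4 − 0.8) = 0.2600/0.6000 = 0.4333
Terminal stock prices: S_uuu = 150.9, S_uud = 86.24, S_udd = 49.28, S_ddd = 28.16
Terminal payoffs (K − S): max(-105.9, 0) = 0, max(-41.24, 0) = 0, max(-4.28, 0) = 0, max(16.84, 0) = 16.84
Node uu (S = 107.8): continuation = 1/1.06·[0.4333·0.0000 + 0.5667·0.0000] = 0.0000; exercise value = 0.0000 ≤ continuation, so V_uu = 0.0000
Node ud (S = 61.6): continuation = 1/1.06·[0.4333·0.0000 + 0.5667·0.0000] = 0.0000; exercise value = 0.0000 ≤ continuation, so V_ud = 0.0000
Node dd (S = 35.2): continuation = 1/1.06·[0.4333·0.0000 + 0.5667·16.8400] = 9.0025; exercise value = 9.8000 > continuation, so V_dd = 9.8000 (exercise)
Node u (S = 77): continuation = 1/1.06·[0.4333·0.0000 + 0.5667·0.0000] = 0.0000; exercise value = 0.0000 ≤ continuation, so V_u = 0.0000
Node d (S = 44): continuation = 1/1.06·[0.4333·0.0000 + 0.5667·9.8000] = 5.2390; exercise value = 1.0000 ≤ continuation, so V_d = 5.2390
Node 0 (S = 55): continuation = 1/1.06·[0.4333·0.0000 + 0.5667·5.2390] = 2.8007; exercise value = 0.0000 ≤ continuation, so V_0 = 2.8007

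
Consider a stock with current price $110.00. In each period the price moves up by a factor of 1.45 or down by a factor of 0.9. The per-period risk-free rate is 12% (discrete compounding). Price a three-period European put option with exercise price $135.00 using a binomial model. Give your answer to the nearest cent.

$10.21

Risk-neutral probability p = (1 + 0.12 − 0.9)/(1.45 − 0.9) = 0.2200/0.5500 = 0.4000
Terminal stock prices: S_uuu = 335.3, S_uud = 208.1, S_udd = 129.2, S_ddd = 80.19
Terminal payoffs (K − S): max(-200.3, 0) = 0, max(-73.15, 0) = 0, max(5.805, 0) = 5.805, max(54.81, 0) = 54.81
Node uu (S = 231.3): V_uu = 1/1.12·[0.4000·0.0000 + 0.6000·0.0000] = 0.0000
Node ud (S = 143.6): V_ud = 1/1.12·[0.4000·0.0000 + 0.6000·5.8050] = 3.1098
Node dd (S = 89.1): V_dd = 1/1.12·[0.4000·5.8050 + 0.6000·54.8100] = 31.4357
Node u (S = 159.5): V_u = 1/1.12·[0.4000·0.0000 + 0.6000·3.1098] = 1.6660
Node d (S = 99): V_d = 1/1.12·[0.4000·3.1098 + 0.6000·31.4357] = 17.9512
Node 0 (S = 110): V_0 = 1/1.12·[0.4000·1.6660 + 0.6000·17.9512] = 10.2117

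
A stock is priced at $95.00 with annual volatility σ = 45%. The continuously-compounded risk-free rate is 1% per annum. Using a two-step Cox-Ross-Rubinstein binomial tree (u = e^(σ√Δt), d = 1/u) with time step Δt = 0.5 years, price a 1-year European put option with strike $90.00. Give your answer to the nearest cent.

$12.83

CRR parameters: u = e^(σ√Δt) = e^(0.45·√0.5) = 1.3746, d = 1/u = 0.7275
Per-period rate: rΔt = 0.01·0.5 = 0.005, so R = e^0.005 = 1.0050
Risk-neutral probability p = (e^0.005 − 0.7275)/(1.3746 − 0.7275) = 0.2776/0.6472 = 0.4289
Terminal stock prices: S_uu = 179.5, S_ud = 95, S_dd = 50.27
Terminal payoffs (K − S): max(-89.52, 0) = 0, max(-5, 0) = 0, max(39.73, 0) = 39.73
Node u (S = 130.6): V_u = e^(−0.005)·[0.4289·0.0000 + 0.5711·0.0000] = 0.0000
Node d (S = 69.11): V_d = e^(−0.005)·[0.4289·0.0000 + 0.5711·39.7264] = 22.5762
Node 0 (S = 95): V_0 = e^(−0.005)·[0.4289·0.0000 + 0.5711·22.5762] = 12.8298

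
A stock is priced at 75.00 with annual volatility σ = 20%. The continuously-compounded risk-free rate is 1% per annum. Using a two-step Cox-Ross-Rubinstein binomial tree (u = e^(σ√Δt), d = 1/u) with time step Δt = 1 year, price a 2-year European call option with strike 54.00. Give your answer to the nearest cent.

23.08

CRR parameters: u = e^(σ√Δt) = e^(0.2·√1) = 1.2214, d = 1/u = 0.8187
Per-period rate: rΔt = 0.01·1 = 0.01, so R = e^0.01 = 1.0101
Risk-neutral probability p = (e^0.01 − 0.8187)/(1.2214 − 0.8187) = 0.1913/0.4027 = 0.4751
Terminal stock prices: S_uu = 111.9, S_ud = 75, S_dd = 50.27
Terminal payoffs (S − K): max(57.89, 0) = 57.89, max(21, 0) = 21, max(-3.726, 0) = 0
Node u (S = 91.61): V_u = e^(−0.01)·[0.4751·57.8869 + 0.5249·21.0000] = 38.1425
Node d (S = 61.4): V_d = e^(−0.01)·[0.4751·21.0000 + 0.5249·0.0000] = 9.8783
Node 0 (S = 75): V_0 = e^(−0.01)·[0.4751·38.1425 + 0.5249·9.8783] = 23.0754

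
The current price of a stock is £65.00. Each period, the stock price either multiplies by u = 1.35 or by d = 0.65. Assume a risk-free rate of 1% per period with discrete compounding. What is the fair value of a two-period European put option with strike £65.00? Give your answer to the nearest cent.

Risk-neutral probability p = (1 + 0.01 − 0.65)/(1.35 − 0.65) = 0.3600/0.7000 = 0.5143
Terminal stock prices: S_uu = 118.5, S_ud = 57.04, S_dd = 27.46
Terminal payoffs (K − S): max(-53.46, 0) = 0, max(7.962, 0) = 7.962, max(37.54, 0) = 37.54
Node u (S = 87.75): V_u = 1/1.01·[0.5143·0.0000 + 0.4857·7.9625] = 3.8292
Node d (S = 42.25): V_d = 1/1.01·[0.5143·7.9625 + 0.4857·37.5375] = 22.1064
Node 0 (S = 65): V_0 = 1/1.01·[0.5143·3.8292 + 0.4857·22.1064] = 12.5809

£12.58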